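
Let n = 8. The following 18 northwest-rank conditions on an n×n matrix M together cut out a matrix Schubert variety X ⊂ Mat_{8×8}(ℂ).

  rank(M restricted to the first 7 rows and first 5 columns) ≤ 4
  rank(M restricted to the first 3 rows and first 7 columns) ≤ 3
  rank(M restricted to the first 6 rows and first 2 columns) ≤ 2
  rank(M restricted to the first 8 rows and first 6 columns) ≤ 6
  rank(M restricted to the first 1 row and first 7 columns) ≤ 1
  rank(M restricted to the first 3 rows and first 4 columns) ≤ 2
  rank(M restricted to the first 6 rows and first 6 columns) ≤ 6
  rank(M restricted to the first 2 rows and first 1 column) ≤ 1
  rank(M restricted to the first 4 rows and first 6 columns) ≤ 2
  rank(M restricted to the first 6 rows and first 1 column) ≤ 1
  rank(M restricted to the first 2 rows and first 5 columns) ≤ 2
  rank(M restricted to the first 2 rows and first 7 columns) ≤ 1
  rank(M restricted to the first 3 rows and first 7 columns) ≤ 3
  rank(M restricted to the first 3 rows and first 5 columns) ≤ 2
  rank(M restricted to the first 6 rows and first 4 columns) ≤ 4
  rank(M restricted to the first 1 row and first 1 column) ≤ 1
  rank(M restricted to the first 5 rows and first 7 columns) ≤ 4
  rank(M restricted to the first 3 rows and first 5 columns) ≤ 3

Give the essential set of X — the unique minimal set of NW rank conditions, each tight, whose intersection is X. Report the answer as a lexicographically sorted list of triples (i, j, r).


The tightest implied rank at each (i,j), from the 18 conditions:

  R[1]: 1, 1, 1, 1, 1, 1, 1, 1
  R[2]: 1, 1, 1, 1, 1, 1, 1, 2
  R[3]: 1, 2, 2, 2, 2, 2, 2, 3
  R[4]: 1, 2, 2, 2, 2, 2, 3, 4
  R[5]: 1, 2, 3, 3, 3, 3, 4, 5
  R[6]: 1, 2, 3, 4, 4, 4, 5, 6
  R[7]: 1, 2, 3, 4, 4, 5, 6, 7
  R[8]: 1, 2, 3, 4, 5, 6, 7, 8

so w = (1, 8, 2, 7, 3, 4, 6, 5).

3 SE-corners of the 11-cell Rothe diagram give Ess(w):

[(2, 7, 1), (4, 6, 2), (7, 5, 4)]


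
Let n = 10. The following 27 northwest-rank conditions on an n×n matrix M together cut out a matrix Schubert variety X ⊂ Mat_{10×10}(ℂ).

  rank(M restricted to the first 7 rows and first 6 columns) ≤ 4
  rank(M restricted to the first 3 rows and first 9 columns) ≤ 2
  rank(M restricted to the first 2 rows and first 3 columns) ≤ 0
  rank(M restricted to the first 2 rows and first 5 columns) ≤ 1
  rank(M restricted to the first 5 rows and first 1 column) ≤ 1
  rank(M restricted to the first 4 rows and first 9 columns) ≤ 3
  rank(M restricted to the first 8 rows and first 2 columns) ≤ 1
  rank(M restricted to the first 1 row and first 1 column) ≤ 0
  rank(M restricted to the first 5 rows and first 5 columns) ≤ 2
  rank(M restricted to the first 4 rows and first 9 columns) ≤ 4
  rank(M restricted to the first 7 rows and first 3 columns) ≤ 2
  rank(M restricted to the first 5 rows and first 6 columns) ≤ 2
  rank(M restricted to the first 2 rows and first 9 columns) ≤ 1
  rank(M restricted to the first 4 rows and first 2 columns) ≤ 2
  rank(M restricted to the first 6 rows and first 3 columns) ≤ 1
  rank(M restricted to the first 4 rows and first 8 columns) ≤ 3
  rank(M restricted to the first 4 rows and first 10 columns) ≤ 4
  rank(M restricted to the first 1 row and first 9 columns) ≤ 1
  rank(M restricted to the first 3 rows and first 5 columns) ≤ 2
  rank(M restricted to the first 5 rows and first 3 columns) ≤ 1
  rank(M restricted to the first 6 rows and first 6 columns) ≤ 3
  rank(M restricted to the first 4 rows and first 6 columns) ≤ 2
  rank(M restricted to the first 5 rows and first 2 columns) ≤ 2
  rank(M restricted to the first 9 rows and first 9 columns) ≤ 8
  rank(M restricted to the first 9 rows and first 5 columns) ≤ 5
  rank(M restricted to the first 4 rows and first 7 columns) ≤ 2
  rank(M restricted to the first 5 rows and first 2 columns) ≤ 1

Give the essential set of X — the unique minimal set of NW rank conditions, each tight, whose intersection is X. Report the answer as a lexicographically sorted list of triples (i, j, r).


Recovering R(i,j) via the rank-extension bound from the 27 conditions:

  R[1]: 0 0 0 1 1 1 1 1 1 1
  R[2]: 0 0 0 1 1 1 1 1 1 2
  R[3]: 1 1 1 2 2 2 2 2 2 3
  R[4]: 1 1 1 2 2 2 2 3 3 4
  R[5]: 1 1 1 2 2 2 3 4 4 5
  R[6]: 1 1 1 2 3 3 4 5 5 6
  R[7]: 1 1 2 3 4 4 5 6 6 7
  R[8]: 1 1 2 3 4 5 6 7 7 8
  R[9]: 1 2 3 4 5 6 7 8 8 9
  R[10]: 1 2 3 4 5 6 7 8 9 10

so w = (4, 10, 1, 8, 7, 5, 3, 6, 2, 9).

ℓ(w)=24; the 6 essential cells (i,j,r):

[(2, 3, 0), (2, 9, 1), (4, 7, 2), (5, 6, 2), (6, 3, 1), (8, 2, 1)]


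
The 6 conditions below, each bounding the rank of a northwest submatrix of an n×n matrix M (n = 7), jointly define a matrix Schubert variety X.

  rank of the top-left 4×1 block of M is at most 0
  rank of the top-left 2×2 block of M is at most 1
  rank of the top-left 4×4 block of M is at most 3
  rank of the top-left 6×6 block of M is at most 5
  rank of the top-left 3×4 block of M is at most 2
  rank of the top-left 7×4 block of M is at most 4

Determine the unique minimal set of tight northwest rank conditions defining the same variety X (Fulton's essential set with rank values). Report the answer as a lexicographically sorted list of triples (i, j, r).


Rank table r_w(7×7) implied by the 6 constraints:

  i=1: 0 1 1 1 1 1 1
  i=2: 0 1 2 2 2 2 2
  i=3: 0 1 2 2 3 3 3
  i=4: 0 1 2 3 4 4 4
  i=5: 1 2 3 4 5 5 5
  i=6: 1 2 3 4 5 5 6
  i=7: 1 2 3 4 5 6 7

hence w(1..7) = (2, 3, 5, 4, 1, 7, 6).

3 SE-corners of the 6-cell Rothe diagram give Ess(w):

[(3, 4, 2), (4, 1, 0), (6, 6, 5)]


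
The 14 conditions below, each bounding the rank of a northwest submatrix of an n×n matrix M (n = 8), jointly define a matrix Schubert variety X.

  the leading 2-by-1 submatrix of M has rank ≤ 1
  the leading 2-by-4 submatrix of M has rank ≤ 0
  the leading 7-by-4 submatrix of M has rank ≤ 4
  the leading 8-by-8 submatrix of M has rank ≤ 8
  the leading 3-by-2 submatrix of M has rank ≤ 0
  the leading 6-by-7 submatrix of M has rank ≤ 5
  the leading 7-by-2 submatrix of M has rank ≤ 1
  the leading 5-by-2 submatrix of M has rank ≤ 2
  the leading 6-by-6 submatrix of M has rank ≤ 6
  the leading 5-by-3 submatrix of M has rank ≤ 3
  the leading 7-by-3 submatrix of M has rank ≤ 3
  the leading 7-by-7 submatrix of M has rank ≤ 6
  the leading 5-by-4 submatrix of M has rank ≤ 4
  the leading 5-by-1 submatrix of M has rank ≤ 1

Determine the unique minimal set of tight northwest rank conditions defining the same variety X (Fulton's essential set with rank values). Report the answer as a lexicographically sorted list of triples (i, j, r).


Computing R[i][j] = min implied NW-rank bound (n=8, 14 conditions):

  row 1: 0  0  0  0  1  1  1  1
  row 2: 0  0  0  0  1  2  2  2
  row 3: 0  0  1  1  2  3  3  3
  row 4: 1  1  2  2  3  4  4  4
  row 5: 1  1  2  3  4  5  5  5
  row 6: 1  1  2  3  4  5  5  6
  row 7: 1  1  2  3  4  5  6  7
  row 8: 1  2  3  4  5  6  7  8

giving w = (5, 6, 3, 1, 4, 8, 7, 2) via Δ²R.

4 SE-corners of the 14-cell Rothe diagram give Ess(w):

[(2, 4, 0), (3, 2, 0), (6, 7, 5), (7, 2, 1)]


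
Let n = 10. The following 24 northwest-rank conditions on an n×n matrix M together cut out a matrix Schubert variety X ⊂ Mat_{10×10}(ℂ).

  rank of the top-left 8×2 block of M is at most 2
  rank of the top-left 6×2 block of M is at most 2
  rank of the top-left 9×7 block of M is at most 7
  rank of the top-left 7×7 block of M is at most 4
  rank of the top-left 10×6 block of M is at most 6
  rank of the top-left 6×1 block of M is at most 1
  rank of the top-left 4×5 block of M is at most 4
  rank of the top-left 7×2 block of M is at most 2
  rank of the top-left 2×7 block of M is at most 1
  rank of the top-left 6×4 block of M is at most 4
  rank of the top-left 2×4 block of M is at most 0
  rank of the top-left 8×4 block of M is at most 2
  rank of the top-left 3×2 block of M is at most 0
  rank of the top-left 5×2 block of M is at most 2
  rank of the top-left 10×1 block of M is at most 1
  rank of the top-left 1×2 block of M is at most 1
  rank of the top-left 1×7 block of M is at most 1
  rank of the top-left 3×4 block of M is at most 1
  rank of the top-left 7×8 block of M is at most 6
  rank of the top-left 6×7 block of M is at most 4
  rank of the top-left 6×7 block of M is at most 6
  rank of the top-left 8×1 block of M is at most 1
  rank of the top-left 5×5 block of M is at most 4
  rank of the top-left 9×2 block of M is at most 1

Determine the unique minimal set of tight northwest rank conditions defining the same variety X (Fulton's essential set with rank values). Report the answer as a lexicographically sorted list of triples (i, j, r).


The tightest implied rank at each (i,j), from the 24 conditions:

  0  0  0  0  1  1  1  1  1  1
  0  0  0  0  1  1  1  2  2  2
  0  0  1  1  2  2  2  3  3  3
  1  1  2  2  3  3  3  4  4  4
  1  1  2  2  3  4  4  5  5  5
  1  1  2  2  3  4  4  5  6  6
  1  1  2  2  3  4  4  5  6  7
  1  1  2  2  3  4  5  6  7  8
  1  1  2  3  4  5  6  7  8  9
  1  2  3  4  5  6  7  8  9  10

giving w = (5, 8, 3, 1, 6, 9, 10, 7, 4, 2) via Δ²R.

6 SE-corners of the 23-cell Rothe diagram give Ess(w):

[(2, 4, 0), (2, 7, 1), (3, 2, 0), (7, 7, 4), (8, 4, 2), (9, 2, 1)]


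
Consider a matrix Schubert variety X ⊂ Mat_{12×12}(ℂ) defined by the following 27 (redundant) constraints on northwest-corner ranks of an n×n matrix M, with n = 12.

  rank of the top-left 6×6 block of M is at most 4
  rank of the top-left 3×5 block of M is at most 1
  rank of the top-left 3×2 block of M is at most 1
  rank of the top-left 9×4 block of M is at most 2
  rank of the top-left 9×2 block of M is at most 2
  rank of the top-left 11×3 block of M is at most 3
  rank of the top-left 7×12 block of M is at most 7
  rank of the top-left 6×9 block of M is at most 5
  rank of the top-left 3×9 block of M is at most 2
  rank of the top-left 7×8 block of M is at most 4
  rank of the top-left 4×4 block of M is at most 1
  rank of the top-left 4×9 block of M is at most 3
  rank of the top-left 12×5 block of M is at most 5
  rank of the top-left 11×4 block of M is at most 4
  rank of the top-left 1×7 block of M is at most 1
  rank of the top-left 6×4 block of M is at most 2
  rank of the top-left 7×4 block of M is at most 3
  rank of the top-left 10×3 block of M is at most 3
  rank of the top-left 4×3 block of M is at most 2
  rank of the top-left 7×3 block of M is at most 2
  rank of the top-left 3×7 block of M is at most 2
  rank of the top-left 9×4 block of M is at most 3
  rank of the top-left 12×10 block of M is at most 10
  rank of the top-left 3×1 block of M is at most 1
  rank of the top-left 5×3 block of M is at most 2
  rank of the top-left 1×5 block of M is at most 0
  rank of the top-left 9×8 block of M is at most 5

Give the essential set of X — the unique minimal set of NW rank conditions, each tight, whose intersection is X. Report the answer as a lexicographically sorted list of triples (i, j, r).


Computing R[i][j] = min implied NW-rank bound (n=12, 27 conditions):

  i=1: 0  0  0  0  0  1  1  1  1  1  1  1
  i=2: 1  1  1  1  1  2  2  2  2  2  2  2
  i=3: 1  1  1  1  1  2  2  2  2  3  3  3
  i=4: 1  1  1  1  2  3  3  3  3  4  4  4
  i=5: 1  2  2  2  3  4  4  4  4  5  5  5
  i=6: 1  2  2  2  3  4  4  4  5  6  6  6
  i=7: 1  2  2  2  3  4  4  4  5  6  7  7
  i=8: 1  2  2  2  3  4  5  5  6  7  8  8
  i=9: 1  2  2  2  3  4  5  5  6  7  8  9
  i=10: 1  2  3  3  4  5  6  6  7  8  9  10
  i=11: 1  2  3  4  5  6  7  7  8  9  10  11
  i=12: 1  2  3  4  5  6  7  8  9  10  11  12

the unique w with this rank table is (6, 1, 10, 5, 2, 9, 11, 7, 12, 3, 4, 8).

D(w) has 28 cells with 7 SE-corners; essential set:

[(1, 5, 0), (3, 5, 1), (3, 9, 2), (4, 4, 1), (7, 8, 4), (9, 4, 2), (9, 8, 5)]


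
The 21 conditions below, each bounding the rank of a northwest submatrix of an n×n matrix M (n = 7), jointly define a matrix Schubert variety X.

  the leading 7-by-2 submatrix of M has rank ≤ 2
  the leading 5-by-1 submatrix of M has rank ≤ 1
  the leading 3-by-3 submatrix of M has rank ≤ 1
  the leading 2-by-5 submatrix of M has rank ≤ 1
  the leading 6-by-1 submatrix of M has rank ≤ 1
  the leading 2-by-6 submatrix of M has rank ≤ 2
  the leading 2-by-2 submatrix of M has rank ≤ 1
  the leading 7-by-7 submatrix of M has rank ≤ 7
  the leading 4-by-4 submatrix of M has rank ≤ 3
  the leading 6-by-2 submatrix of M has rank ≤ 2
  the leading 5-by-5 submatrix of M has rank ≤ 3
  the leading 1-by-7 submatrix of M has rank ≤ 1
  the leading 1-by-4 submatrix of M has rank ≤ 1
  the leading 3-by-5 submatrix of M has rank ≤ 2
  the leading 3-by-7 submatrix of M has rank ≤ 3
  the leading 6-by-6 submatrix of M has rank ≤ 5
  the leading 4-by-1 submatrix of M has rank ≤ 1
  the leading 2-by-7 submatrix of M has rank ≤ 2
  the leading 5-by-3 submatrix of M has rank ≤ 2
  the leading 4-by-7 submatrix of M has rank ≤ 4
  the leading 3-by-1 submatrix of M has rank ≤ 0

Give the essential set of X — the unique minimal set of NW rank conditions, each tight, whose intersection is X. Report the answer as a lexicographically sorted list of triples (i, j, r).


Reconstructing r_w from the 21 given conditions:

  i=1: 0 | 1 | 1 | 1 | 1 | 1 | 1
  i=2: 0 | 1 | 1 | 1 | 1 | 2 | 2
  i=3: 0 | 1 | 1 | 2 | 2 | 3 | 3
  i=4: 1 | 2 | 2 | 3 | 3 | 4 | 4
  i=5: 1 | 2 | 2 | 3 | 3 | 4 | 5
  i=6: 1 | 2 | 3 | 4 | 4 | 5 | 6
  i=7: 1 | 2 | 3 | 4 | 5 | 6 | 7

second differences of R give the permutation w = (2, 6, 4, 1, 7, 3, 5).

Fulton essential set (5 of the 9 Rothe cells):

[(2, 5, 1), (3, 1, 0), (3, 3, 1), (5, 3, 2), (5, 5, 3)]


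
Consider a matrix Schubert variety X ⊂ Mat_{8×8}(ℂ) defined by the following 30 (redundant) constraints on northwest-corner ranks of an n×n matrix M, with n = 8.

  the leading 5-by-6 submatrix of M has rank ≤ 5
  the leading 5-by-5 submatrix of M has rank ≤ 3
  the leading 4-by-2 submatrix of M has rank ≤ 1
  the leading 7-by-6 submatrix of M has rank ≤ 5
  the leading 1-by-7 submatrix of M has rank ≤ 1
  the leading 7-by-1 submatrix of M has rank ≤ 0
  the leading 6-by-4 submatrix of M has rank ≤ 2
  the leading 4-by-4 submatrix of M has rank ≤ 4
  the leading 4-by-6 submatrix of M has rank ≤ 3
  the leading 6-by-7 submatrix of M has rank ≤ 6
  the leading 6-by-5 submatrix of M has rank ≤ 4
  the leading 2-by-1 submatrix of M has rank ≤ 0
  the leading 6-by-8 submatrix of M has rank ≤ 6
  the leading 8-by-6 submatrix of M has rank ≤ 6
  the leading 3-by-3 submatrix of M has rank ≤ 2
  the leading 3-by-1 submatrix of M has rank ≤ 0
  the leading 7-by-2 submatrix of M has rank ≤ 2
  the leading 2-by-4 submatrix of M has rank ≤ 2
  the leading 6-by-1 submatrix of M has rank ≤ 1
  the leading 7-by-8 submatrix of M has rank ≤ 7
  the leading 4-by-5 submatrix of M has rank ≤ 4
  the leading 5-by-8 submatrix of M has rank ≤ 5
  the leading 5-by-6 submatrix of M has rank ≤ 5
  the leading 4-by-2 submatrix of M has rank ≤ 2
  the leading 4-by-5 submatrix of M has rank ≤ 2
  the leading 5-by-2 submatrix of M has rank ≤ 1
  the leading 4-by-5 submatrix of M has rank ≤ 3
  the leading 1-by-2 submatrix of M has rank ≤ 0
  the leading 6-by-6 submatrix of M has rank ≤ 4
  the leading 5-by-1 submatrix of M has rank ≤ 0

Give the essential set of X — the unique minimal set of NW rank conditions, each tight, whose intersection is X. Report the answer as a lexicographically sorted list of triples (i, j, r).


The tightest implied rank at each (i,j), from the 30 conditions:

  row 1: 0 0 1 1 1 1 1 1
  row 2: 0 1 2 2 2 2 2 2
  row 3: 0 1 2 2 2 3 3 3
  row 4: 0 1 2 2 2 3 4 4
  row 5: 0 1 2 2 3 4 5 5
  row 6: 0 1 2 2 3 4 5 6
  row 7: 0 1 2 3 4 5 6 7
  row 8: 1 2 3 4 5 6 7 8

so w = (3, 2, 6, 7, 5, 8, 4, 1).

Rothe diagram D(w) (14 cells), 4 SE-corners (essential conditions):

[(1, 2, 0), (4, 5, 2), (6, 4, 2), (7, 1, 0)]


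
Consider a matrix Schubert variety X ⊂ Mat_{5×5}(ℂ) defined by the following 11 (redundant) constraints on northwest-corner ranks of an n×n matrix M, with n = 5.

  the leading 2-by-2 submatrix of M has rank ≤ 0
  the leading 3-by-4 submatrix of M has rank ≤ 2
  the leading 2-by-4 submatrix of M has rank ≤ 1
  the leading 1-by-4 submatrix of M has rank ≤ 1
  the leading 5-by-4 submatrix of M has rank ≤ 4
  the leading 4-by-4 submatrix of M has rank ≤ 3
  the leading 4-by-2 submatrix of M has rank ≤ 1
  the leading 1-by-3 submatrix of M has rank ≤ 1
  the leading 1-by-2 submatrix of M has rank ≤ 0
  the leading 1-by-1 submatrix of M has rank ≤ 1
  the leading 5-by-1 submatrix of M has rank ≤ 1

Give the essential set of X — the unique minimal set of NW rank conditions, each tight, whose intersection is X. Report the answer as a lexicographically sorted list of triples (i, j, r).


Propagating the 11 rank bounds to every northwest block:

  0, 0, 1, 1, 1
  0, 0, 1, 1, 2
  1, 1, 2, 2, 3
  1, 1, 2, 3, 4
  1, 2, 3, 4, 5

reading off 1-entries of Δ²R: w = (3, 5, 1, 4, 2).

|D(w)|=6, |Ess(w)|=3:

[(2, 2, 0), (2, 4, 1), (4, 2, 1)]


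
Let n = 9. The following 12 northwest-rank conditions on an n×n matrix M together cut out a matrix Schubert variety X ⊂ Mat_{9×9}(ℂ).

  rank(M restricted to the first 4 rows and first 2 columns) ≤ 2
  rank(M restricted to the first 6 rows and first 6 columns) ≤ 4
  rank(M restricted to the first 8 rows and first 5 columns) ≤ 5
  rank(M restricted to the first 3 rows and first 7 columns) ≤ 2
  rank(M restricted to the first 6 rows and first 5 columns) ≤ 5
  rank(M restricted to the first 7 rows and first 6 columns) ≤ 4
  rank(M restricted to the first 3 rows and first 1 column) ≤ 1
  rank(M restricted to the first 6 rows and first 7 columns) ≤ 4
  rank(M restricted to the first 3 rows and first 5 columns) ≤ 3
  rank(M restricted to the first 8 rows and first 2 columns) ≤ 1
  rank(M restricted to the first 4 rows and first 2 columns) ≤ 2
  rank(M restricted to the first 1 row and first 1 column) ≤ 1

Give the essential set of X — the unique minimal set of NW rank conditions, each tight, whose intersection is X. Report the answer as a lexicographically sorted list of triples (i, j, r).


Propagating the 12 rank bounds to every northwest block:

  i=1: 1 | 1 | 1 | 1 | 1 | 1 | 1 | 1 | 1
  i=2: 1 | 1 | 2 | 2 | 2 | 2 | 2 | 2 | 2
  i=3: 1 | 1 | 2 | 2 | 2 | 2 | 2 | 3 | 3
  i=4: 1 | 1 | 2 | 3 | 3 | 3 | 3 | 4 | 4
  i=5: 1 | 1 | 2 | 3 | 4 | 4 | 4 | 5 | 5
  i=6: 1 | 1 | 2 | 3 | 4 | 4 | 4 | 5 | 6
  i=7: 1 | 1 | 2 | 3 | 4 | 4 | 5 | 6 | 7
  i=8: 1 | 1 | 2 | 3 | 4 | 5 | 6 | 7 | 8
  i=9: 1 | 2 | 3 | 4 | 5 | 6 | 7 | 8 | 9

second differences of R give the permutation w = (1, 3, 8, 4, 5, 9, 7, 6, 2).

Fulton essential set (4 of the 14 Rothe cells):

[(3, 7, 2), (6, 7, 4), (7, 6, 4), (8, 2, 1)]


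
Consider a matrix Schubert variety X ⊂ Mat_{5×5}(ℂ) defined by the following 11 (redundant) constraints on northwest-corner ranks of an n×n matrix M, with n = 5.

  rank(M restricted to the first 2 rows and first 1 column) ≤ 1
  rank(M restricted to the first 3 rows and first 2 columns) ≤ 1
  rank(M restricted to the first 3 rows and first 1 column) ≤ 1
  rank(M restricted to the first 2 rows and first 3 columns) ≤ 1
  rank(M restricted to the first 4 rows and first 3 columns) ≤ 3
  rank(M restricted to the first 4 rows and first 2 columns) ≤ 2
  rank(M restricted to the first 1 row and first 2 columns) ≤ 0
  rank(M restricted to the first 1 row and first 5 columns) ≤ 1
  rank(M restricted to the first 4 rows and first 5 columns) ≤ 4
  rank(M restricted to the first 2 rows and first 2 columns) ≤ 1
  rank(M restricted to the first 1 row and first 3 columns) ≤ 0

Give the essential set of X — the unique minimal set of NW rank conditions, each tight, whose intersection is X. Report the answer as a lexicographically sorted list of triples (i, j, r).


The tightest implied rank at each (i,j), from the 11 conditions:

  0, 0, 0, 1, 1
  1, 1, 1, 2, 2
  1, 1, 2, 3, 3
  1, 2, 3, 4, 4
  1, 2, 3, 4, 5

reading off 1-entries of Δ²R: w = (4, 1, 3, 2, 5).

Fulton essential set (2 of the 4 Rothe cells):

[(1, 3, 0), (3, 2, 1)]


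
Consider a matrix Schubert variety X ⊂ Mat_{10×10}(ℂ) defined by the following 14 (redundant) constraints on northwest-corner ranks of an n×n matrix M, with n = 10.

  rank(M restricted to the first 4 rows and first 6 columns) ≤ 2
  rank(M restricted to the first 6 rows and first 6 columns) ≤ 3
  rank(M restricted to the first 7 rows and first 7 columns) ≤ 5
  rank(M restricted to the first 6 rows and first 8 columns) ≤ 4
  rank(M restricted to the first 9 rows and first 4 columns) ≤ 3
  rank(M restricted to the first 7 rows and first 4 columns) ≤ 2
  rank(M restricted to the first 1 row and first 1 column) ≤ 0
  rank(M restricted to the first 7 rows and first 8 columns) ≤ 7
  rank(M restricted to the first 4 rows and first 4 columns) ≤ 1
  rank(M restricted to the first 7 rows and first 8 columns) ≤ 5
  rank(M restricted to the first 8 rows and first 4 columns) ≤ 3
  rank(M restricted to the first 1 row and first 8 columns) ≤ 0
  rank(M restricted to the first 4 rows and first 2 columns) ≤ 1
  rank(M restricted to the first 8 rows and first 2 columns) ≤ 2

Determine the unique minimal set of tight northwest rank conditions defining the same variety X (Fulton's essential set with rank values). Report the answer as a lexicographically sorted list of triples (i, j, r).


Recovering R(i,j) via the rank-extension bound from the 14 conditions:

  row 1: 0 | 0 | 0 | 0 | 0 | 0 | 0 | 0 | 1 | 1
  row 2: 1 | 1 | 1 | 1 | 1 | 1 | 1 | 1 | 2 | 2
  row 3: 1 | 1 | 1 | 1 | 2 | 2 | 2 | 2 | 3 | 3
  row 4: 1 | 1 | 1 | 1 | 2 | 2 | 3 | 3 | 4 | 4
  row 5: 1 | 2 | 2 | 2 | 3 | 3 | 4 | 4 | 5 | 5
  row 6: 1 | 2 | 2 | 2 | 3 | 3 | 4 | 4 | 5 | 6
  row 7: 1 | 2 | 2 | 2 | 3 | 4 | 5 | 5 | 6 | 7
  row 8: 1 | 2 | 3 | 3 | 4 | 5 | 6 | 6 | 7 | 8
  row 9: 1 | 2 | 3 | 3 | 4 | 5 | 6 | 7 | 8 | 9
  row 10: 1 | 2 | 3 | 4 | 5 | 6 | 7 | 8 | 9 | 10

the unique w with this rank table is (9, 1, 5, 7, 2, 10, 6, 3, 8, 4).

Rothe diagram D(w) (22 cells), 7 SE-corners (essential conditions):

[(1, 8, 0), (4, 4, 1), (4, 6, 2), (6, 6, 3), (6, 8, 4), (7, 4, 2), (9, 4, 3)]


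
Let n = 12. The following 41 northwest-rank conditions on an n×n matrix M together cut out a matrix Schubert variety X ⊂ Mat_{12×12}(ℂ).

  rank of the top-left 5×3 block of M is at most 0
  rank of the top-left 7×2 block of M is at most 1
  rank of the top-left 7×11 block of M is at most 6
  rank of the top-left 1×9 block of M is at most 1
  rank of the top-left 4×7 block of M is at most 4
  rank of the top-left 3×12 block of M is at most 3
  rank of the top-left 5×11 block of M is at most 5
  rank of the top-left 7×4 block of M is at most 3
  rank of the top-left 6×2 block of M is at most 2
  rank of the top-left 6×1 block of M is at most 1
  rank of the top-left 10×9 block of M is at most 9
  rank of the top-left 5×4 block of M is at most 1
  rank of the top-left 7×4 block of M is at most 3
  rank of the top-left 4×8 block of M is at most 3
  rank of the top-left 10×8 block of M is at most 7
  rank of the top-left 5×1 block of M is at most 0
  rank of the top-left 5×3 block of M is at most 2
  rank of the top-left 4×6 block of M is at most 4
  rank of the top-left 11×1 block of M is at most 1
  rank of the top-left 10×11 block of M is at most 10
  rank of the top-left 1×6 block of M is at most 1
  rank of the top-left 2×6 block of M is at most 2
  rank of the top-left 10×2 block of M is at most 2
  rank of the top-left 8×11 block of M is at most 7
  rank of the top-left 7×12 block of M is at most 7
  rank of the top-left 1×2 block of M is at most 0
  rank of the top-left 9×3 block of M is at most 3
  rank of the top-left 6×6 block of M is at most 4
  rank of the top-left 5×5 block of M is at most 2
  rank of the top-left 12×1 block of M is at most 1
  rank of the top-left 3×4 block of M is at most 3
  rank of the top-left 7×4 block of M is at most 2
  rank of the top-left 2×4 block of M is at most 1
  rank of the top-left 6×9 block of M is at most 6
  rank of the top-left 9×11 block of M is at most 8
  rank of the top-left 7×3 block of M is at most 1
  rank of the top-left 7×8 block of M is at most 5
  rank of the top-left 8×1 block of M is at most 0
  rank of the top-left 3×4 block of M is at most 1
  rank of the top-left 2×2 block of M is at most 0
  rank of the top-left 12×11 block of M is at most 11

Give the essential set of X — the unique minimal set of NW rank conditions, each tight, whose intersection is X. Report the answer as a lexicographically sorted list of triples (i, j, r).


Reconstructing r_w from the 41 given conditions:

  row 1: 0 | 0 | 0 | 1 | 1 | 1 | 1 | 1 | 1 | 1 | 1 | 1
  row 2: 0 | 0 | 0 | 1 | 2 | 2 | 2 | 2 | 2 | 2 | 2 | 2
  row 3: 0 | 0 | 0 | 1 | 2 | 3 | 3 | 3 | 3 | 3 | 3 | 3
  row 4: 0 | 0 | 0 | 1 | 2 | 3 | 3 | 3 | 4 | 4 | 4 | 4
  row 5: 0 | 0 | 0 | 1 | 2 | 3 | 4 | 4 | 5 | 5 | 5 | 5
  row 6: 0 | 1 | 1 | 2 | 3 | 4 | 5 | 5 | 6 | 6 | 6 | 6
  row 7: 0 | 1 | 1 | 2 | 3 | 4 | 5 | 5 | 6 | 6 | 6 | 7
  row 8: 0 | 1 | 2 | 3 | 4 | 5 | 6 | 6 | 7 | 7 | 7 | 8
  row 9: 1 | 2 | 3 | 4 | 5 | 6 | 7 | 7 | 8 | 8 | 8 | 9
  row 10: 1 | 2 | 3 | 4 | 5 | 6 | 7 | 7 | 8 | 9 | 9 | 10
  row 11: 1 | 2 | 3 | 4 | 5 | 6 | 7 | 8 | 9 | 10 | 10 | 11
  row 12: 1 | 2 | 3 | 4 | 5 | 6 | 7 | 8 | 9 | 10 | 11 | 12

the unique w with this rank table is (4, 5, 6, 9, 7, 2, 12, 3, 1, 10, 8, 11).

7 SE-corners of the 25-cell Rothe diagram give Ess(w):

[(4, 8, 3), (5, 3, 0), (7, 3, 1), (7, 8, 5), (7, 11, 6), (8, 1, 0), (10, 8, 7)]


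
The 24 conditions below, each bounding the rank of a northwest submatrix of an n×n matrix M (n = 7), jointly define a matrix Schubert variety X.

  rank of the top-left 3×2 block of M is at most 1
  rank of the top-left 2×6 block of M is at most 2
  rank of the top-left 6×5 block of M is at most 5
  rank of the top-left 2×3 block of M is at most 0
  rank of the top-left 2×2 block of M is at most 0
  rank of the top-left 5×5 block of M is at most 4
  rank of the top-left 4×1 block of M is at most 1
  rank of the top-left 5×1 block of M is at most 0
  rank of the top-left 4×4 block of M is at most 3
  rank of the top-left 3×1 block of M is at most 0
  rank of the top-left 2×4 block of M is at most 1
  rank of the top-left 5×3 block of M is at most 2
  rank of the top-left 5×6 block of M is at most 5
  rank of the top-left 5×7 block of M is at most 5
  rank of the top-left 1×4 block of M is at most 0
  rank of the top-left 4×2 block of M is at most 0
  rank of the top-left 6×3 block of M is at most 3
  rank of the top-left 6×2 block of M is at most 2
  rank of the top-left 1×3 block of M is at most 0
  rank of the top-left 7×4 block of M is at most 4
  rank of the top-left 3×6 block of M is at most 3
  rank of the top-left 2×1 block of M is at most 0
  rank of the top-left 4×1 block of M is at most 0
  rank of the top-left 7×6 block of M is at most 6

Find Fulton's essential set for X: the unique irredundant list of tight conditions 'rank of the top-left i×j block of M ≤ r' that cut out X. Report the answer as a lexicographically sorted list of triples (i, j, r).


The tightest implied rank at each (i,j), from the 24 conditions:

  R[1]: 0  0  0  0  1  1  1
  R[2]: 0  0  0  1  2  2  2
  R[3]: 0  0  1  2  3  3  3
  R[4]: 0  0  1  2  3  4  4
  R[5]: 0  1  2  3  4  5  5
  R[6]: 1  2  3  4  5  6  6
  R[7]: 1  2  3  4  5  6  7

hence w(1..7) = (5, 4, 3, 6, 2, 1, 7).

Fulton essential set (4 of the 12 Rothe cells):

[(1, 4, 0), (2, 3, 0), (4, 2, 0), (5, 1, 0)]


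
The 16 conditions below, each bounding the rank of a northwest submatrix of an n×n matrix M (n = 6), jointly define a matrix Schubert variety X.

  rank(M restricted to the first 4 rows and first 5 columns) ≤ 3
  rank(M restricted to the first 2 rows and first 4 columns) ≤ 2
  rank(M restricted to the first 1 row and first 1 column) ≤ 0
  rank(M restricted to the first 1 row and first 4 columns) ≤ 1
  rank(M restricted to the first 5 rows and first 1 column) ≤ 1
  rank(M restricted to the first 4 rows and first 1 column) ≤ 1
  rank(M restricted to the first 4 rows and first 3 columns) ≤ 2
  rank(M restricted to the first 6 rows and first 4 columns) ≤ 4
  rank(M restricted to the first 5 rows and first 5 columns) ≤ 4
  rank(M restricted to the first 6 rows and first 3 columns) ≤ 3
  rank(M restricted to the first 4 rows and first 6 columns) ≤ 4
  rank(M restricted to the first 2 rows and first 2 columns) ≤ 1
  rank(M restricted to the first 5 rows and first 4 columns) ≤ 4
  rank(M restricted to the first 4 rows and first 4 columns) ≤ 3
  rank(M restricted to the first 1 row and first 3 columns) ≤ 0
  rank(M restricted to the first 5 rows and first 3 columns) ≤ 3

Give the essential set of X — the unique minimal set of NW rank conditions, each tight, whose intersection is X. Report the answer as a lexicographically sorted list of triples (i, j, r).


Recovering R(i,j) via the rank-extension bound from the 16 conditions:

  i=1: 0 0 0 1 1 1
  i=2: 1 1 1 2 2 2
  i=3: 1 2 2 3 3 3
  i=4: 1 2 2 3 3 4
  i=5: 1 2 3 4 4 5
  i=6: 1 2 3 4 5 6

so w = (4, 1, 2, 6, 3, 5).

Rothe diagram D(w) (5 cells), 3 SE-corners (essential conditions):

[(1, 3, 0), (4, 3, 2), (4, 5, 3)]


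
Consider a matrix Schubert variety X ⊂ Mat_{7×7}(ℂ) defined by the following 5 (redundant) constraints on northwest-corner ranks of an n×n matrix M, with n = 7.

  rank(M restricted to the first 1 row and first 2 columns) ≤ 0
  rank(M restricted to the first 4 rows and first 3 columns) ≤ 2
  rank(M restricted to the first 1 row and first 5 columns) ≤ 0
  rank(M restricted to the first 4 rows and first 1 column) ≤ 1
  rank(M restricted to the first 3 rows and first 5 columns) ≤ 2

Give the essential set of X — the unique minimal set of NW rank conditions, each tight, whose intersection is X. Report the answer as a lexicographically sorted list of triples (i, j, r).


Computing R[i][j] = min implied NW-rank bound (n=7, 5 conditions):

  R[1]: 0 | 0 | 0 | 0 | 0 | 1 | 1
  R[2]: 1 | 1 | 1 | 1 | 1 | 2 | 2
  R[3]: 1 | 2 | 2 | 2 | 2 | 3 | 3
  R[4]: 1 | 2 | 2 | 3 | 3 | 4 | 4
  R[5]: 1 | 2 | 3 | 4 | 4 | 5 | 5
  R[6]: 1 | 2 | 3 | 4 | 5 | 6 | 6
  R[7]: 1 | 2 | 3 | 4 | 5 | 6 | 7

so w = (6, 1, 2, 4, 3, 5, 7).

D(w) has 6 cells with 2 SE-corners; essential set:

[(1, 5, 0), (4, 3, 2)]


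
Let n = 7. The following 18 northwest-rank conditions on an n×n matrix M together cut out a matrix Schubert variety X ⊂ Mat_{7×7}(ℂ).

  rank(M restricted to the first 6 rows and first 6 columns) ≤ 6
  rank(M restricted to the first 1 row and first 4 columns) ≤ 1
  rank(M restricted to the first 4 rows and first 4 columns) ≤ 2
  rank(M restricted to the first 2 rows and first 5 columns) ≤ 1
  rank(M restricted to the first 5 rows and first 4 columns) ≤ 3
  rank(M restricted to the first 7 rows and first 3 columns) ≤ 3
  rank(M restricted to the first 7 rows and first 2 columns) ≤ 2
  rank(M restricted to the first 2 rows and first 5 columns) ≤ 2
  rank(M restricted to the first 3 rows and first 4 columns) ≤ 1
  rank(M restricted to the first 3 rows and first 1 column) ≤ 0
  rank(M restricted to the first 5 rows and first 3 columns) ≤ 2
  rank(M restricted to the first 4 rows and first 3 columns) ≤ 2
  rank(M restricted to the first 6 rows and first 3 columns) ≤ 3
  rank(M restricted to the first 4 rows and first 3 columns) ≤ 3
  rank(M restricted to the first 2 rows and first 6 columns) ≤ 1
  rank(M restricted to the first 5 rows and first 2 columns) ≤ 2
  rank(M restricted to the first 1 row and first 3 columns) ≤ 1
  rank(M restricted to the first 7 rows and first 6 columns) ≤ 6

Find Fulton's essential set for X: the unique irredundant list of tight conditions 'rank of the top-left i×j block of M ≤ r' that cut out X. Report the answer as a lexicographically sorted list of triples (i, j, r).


The tightest implied rank at each (i,j), from the 18 conditions:

  R[1]: 0  1  1  1  1  1  1
  R[2]: 0  1  1  1  1  1  2
  R[3]: 0  1  1  1  2  2  3
  R[4]: 1  2  2  2  3  3  4
  R[5]: 1  2  2  3  4  4  5
  R[6]: 1  2  3  4  5  5  6
  R[7]: 1  2  3  4  5  6  7

so w = (2, 7, 5, 1, 4, 3, 6).

Rothe diagram D(w) (10 cells), 4 SE-corners (essential conditions):

[(2, 6, 1), (3, 1, 0), (3, 4, 1), (5, 3, 2)]


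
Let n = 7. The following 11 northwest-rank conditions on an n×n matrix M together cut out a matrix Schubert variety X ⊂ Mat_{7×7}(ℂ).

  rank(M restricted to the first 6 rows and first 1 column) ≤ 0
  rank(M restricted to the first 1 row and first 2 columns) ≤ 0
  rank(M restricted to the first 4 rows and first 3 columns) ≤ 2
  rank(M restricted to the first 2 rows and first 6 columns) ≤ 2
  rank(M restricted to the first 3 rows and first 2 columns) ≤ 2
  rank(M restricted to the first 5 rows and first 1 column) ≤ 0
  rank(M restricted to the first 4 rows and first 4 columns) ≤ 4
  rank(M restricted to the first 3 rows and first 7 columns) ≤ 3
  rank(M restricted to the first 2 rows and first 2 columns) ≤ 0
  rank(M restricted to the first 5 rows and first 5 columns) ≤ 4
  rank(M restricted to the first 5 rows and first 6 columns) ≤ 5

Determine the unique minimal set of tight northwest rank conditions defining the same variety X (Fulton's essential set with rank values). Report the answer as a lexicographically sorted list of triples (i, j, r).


Rank table r_w(7×7) implied by the 11 constraints:

  row 1: 0, 0, 1, 1, 1, 1, 1
  row 2: 0, 0, 1, 2, 2, 2, 2
  row 3: 0, 1, 2, 3, 3, 3, 3
  row 4: 0, 1, 2, 3, 4, 4, 4
  row 5: 0, 1, 2, 3, 4, 5, 5
  row 6: 0, 1, 2, 3, 4, 5, 6
  row 7: 1, 2, 3, 4, 5, 6, 7

so w = (3, 4, 2, 5, 6, 7, 1).

2 SE-corners of the 8-cell Rothe diagram give Ess(w):

[(2, 2, 0), (6, 1, 0)]


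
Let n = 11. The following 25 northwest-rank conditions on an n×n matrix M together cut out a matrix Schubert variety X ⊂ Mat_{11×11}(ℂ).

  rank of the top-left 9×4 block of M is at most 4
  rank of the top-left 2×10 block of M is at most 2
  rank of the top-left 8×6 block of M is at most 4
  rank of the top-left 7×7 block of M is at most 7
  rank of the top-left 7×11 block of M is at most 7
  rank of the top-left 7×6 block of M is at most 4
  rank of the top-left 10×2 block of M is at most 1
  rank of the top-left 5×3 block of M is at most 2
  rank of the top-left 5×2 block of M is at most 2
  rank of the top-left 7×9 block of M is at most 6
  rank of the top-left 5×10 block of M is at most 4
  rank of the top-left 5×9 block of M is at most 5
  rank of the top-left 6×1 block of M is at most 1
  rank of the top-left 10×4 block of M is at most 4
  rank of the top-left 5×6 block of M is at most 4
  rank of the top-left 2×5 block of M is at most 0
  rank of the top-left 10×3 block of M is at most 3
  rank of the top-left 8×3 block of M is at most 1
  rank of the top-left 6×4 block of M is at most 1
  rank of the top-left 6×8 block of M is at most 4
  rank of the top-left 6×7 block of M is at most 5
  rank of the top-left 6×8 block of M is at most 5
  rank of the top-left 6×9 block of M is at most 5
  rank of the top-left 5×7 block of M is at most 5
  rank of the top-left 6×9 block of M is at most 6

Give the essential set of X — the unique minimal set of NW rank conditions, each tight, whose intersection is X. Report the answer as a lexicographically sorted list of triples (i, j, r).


The tightest implied rank at each (i,j), from the 25 conditions:

  i=1: 0 0 0 0 0 1 1 1 1 1 1
  i=2: 0 0 0 0 0 1 2 2 2 2 2
  i=3: 1 1 1 1 1 2 3 3 3 3 3
  i=4: 1 1 1 1 2 3 4 4 4 4 4
  i=5: 1 1 1 1 2 3 4 4 4 4 5
  i=6: 1 1 1 1 2 3 4 4 5 5 6
  i=7: 1 1 1 2 3 4 5 5 6 6 7
  i=8: 1 1 1 2 3 4 5 6 7 7 8
  i=9: 1 1 2 3 4 5 6 7 8 8 9
  i=10: 1 1 2 3 4 5 6 7 8 9 10
  i=11: 1 2 3 4 5 6 7 8 9 10 11

so w = (6, 7, 1, 5, 11, 9, 4, 8, 3, 10, 2).

ℓ(w)=29; the 6 essential cells (i,j,r):

[(2, 5, 0), (5, 10, 4), (6, 4, 1), (6, 8, 4), (8, 3, 1), (10, 2, 1)]


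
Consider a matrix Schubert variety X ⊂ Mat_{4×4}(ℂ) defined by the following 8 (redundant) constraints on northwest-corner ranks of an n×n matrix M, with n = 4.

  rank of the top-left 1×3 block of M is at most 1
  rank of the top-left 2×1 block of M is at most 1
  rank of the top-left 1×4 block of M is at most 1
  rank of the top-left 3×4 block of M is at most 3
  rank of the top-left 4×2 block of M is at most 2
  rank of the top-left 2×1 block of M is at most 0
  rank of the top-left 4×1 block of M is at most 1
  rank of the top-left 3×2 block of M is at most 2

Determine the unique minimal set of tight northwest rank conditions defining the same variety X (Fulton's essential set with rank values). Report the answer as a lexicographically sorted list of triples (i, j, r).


Reconstructing r_w from the 8 given conditions:

  0 | 1 | 1 | 1
  0 | 1 | 2 | 2
  1 | 2 | 3 | 3
  1 | 2 | 3 | 4

so w = (2, 3, 1, 4).

D(w) has 2 cells with 1 SE-corner; essential set:

[(2, 1, 0)]


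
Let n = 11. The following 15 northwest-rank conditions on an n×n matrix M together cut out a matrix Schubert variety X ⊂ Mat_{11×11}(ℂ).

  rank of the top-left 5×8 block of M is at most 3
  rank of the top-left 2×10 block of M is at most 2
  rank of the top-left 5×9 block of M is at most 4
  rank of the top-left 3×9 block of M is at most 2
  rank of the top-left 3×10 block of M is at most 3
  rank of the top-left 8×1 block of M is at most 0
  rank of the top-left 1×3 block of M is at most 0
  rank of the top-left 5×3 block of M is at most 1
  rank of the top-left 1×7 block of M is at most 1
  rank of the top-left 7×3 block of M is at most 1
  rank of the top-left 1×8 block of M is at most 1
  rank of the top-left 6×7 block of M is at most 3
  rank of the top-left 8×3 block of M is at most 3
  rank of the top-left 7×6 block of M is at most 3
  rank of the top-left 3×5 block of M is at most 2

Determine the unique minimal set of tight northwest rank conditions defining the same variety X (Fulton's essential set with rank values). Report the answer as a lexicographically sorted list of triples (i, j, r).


The tightest implied rank at each (i,j), from the 15 conditions:

  row 1: 0 | 0 | 0 | 1 | 1 | 1 | 1 | 1 | 1 | 1 | 1
  row 2: 0 | 1 | 1 | 2 | 2 | 2 | 2 | 2 | 2 | 2 | 2
  row 3: 0 | 1 | 1 | 2 | 2 | 2 | 2 | 2 | 2 | 3 | 3
  row 4: 0 | 1 | 1 | 2 | 3 | 3 | 3 | 3 | 3 | 4 | 4
  row 5: 0 | 1 | 1 | 2 | 3 | 3 | 3 | 3 | 4 | 5 | 5
  row 6: 0 | 1 | 1 | 2 | 3 | 3 | 3 | 4 | 5 | 6 | 6
  row 7: 0 | 1 | 1 | 2 | 3 | 3 | 4 | 5 | 6 | 7 | 7
  row 8: 0 | 1 | 2 | 3 | 4 | 4 | 5 | 6 | 7 | 8 | 8
  row 9: 1 | 2 | 3 | 4 | 5 | 5 | 6 | 7 | 8 | 9 | 9
  row 10: 1 | 2 | 3 | 4 | 5 | 6 | 7 | 8 | 9 | 10 | 10
  row 11: 1 | 2 | 3 | 4 | 5 | 6 | 7 | 8 | 9 | 10 | 11

the unique w with this rank table is (4, 2, 10, 5, 9, 8, 7, 3, 1, 6, 11).

D(w) has 26 cells with 7 SE-corners; essential set:

[(1, 3, 0), (3, 9, 2), (5, 8, 3), (6, 7, 3), (7, 3, 1), (7, 6, 3), (8, 1, 0)]


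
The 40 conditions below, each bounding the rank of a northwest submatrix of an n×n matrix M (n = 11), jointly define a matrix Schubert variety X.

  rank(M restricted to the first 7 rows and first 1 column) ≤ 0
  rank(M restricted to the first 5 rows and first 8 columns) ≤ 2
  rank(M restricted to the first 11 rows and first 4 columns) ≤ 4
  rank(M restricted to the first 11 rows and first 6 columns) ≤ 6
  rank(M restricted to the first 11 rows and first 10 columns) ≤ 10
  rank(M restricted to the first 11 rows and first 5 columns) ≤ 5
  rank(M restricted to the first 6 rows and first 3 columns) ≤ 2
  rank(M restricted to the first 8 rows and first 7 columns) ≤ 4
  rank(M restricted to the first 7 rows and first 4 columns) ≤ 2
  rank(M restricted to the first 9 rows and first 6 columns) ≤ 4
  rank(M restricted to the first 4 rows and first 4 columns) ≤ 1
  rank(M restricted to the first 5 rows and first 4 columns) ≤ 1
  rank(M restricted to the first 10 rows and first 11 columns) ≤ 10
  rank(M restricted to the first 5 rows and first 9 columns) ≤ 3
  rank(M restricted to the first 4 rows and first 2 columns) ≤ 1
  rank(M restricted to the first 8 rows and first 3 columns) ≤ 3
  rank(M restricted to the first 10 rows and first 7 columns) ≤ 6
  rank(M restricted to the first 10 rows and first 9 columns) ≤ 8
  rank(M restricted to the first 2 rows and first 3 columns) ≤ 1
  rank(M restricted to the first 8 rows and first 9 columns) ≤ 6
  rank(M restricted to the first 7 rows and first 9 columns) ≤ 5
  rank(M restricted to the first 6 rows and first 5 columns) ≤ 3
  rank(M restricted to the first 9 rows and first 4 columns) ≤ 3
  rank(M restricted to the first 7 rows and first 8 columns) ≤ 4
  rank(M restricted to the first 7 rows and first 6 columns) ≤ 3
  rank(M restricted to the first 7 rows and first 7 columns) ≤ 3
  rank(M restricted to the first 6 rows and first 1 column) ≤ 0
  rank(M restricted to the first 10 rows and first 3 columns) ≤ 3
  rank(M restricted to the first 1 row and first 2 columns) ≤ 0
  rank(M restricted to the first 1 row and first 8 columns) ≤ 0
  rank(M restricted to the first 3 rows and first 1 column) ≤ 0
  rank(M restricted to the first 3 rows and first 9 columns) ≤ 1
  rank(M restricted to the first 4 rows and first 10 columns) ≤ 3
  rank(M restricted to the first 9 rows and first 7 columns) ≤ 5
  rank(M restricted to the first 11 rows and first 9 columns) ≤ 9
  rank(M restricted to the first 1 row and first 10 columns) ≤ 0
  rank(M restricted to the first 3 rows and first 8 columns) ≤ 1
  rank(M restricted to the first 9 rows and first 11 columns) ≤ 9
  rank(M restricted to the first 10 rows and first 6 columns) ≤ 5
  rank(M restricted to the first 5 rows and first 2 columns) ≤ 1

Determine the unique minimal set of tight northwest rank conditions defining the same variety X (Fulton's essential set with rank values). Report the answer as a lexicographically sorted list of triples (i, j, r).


Propagating the 40 rank bounds to every northwest block:

  i=1: 0 0 0 0 0 0 0 0 0 0 1
  i=2: 0 1 1 1 1 1 1 1 1 1 2
  i=3: 0 1 1 1 1 1 1 1 1 2 3
  i=4: 0 1 1 1 2 2 2 2 2 3 4
  i=5: 0 1 1 1 2 2 2 2 3 4 5
  i=6: 0 1 2 2 3 3 3 3 4 5 6
  i=7: 0 1 2 2 3 3 3 4 5 6 7
  i=8: 1 2 3 3 4 4 4 5 6 7 8
  i=9: 1 2 3 3 4 4 5 6 7 8 9
  i=10: 1 2 3 4 5 5 6 7 8 9 10
  i=11: 1 2 3 4 5 6 7 8 9 10 11

second differences of R give the permutation w = (11, 2, 10, 5, 9, 3, 8, 1, 7, 4, 6).

9 SE-corners of the 35-cell Rothe diagram give Ess(w):

[(1, 10, 0), (3, 9, 1), (5, 4, 1), (5, 8, 2), (7, 1, 0), (7, 4, 2), (7, 7, 3), (9, 4, 3), (9, 6, 4)]
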